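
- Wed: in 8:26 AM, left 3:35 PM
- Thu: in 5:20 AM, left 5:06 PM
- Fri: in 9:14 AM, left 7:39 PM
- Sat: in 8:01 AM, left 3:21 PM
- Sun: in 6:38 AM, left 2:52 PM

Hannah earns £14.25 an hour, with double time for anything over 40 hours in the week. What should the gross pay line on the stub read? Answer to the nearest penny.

Wed: 8:26 AM–3:35 PM = 7 h 9 min
Thu: 5:20 AM–5:06 PM = 11 h 46 min
Fri: 9:14 AM–7:39 PM = 10 h 25 min
Sat: 8:01 AM–3:21 PM = 7 h 20 min
Sun: 6:38 AM–2:52 PM = 8 h 14 min
Total worked: 44 h 54 min = 2694 min.
Regular 40 h 0 min = 2400 min at £14.25/h; overtime 4 h 54 min = 294 min at £28.50/h.
Pay = (2400 × £14.25 + 294 × £28.50) ÷ 60 = £709.65.

£709.65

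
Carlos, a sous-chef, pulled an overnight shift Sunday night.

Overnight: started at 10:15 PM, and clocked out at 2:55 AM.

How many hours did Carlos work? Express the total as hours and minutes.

Overnight: 10:15 PM → midnight = 1 h 45 min; midnight → 2:55 AM = 2 h 55 min; span 4 h 40 min

4 h 40 min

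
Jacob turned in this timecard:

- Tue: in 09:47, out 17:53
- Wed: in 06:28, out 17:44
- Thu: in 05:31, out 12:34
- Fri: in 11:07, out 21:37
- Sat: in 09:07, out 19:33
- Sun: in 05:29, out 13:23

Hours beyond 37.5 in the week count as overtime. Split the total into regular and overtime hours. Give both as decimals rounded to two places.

Regular 37.50 hours, overtime 17.75 hours

Tue: 09:47–17:53 = 8 h 6 min
Wed: 06:28–17:44 = 11 h 16 min
Thu: 05:31–12:34 = 7 h 3 min
Fri: 11:07–21:37 = 10 h 30 min
Sat: 09:07–19:33 = 10 h 26 min
Sun: 05:29–13:23 = 7 h 54 min
Total worked: 55 h 15 min = 55.25 h.
Threshold 37.5 h → overtime 17 h 45 min, regular 37 h 30 min.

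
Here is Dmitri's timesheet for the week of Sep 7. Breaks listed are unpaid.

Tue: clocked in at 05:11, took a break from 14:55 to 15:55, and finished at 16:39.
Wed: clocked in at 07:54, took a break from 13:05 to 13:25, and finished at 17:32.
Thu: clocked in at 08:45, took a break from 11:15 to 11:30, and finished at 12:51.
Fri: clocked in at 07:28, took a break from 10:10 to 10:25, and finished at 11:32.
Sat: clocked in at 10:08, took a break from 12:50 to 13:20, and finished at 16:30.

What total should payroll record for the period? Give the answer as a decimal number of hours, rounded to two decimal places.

Tue: 05:11–16:39 = 11 h 28 min; less 60 min break → 10 h 28 min
Wed: 07:54–17:32 = 9 h 38 min; less 20 min break → 9 h 18 min
Thu: 08:45–12:51 = 4 h 6 min; less 15 min break → 3 h 51 min
Fri: 07:28–11:32 = 4 h 4 min; less 15 min break → 3 h 49 min
Sat: 10:08–16:30 = 6 h 22 min; less 30 min break → 5 h 52 min
Total: 10 h 28 min + 9 h 18 min + 3 h 51 min + 3 h 49 min + 5 h 52 min = 33 h 18 min.

33.30 hours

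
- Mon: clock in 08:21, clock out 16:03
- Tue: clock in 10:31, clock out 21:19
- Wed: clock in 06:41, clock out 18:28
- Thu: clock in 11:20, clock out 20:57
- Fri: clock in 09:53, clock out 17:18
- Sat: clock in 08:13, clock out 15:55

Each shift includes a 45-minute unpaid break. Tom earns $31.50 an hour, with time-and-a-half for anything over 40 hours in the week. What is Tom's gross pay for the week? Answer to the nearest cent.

$1756.91

Mon: 08:21–16:03 = 7 h 42 min; less 45 min break → 6 h 57 min
Tue: 10:31–21:19 = 10 h 48 min; less 45 min break → 10 h 3 min
Wed: 06:41–18:28 = 11 h 47 min; less 45 min break → 11 h 2 min
Thu: 11:20–20:57 = 9 h 37 min; less 45 min break → 8 h 52 min
Fri: 09:53–17:18 = 7 h 25 min; less 45 min break → 6 h 40 min
Sat: 08:13–15:55 = 7 h 42 min; less 45 min break → 6 h 57 min
Total worked: 50 h 31 min = 3031 min.
Regular 40 h 0 min = 2400 min at $31.50/h; overtime 10 h 31 min = 631 min at $47.25/h.
Pay = (2400 × $31.50 + 631 × $47.25) ÷ 60 = $1756.91.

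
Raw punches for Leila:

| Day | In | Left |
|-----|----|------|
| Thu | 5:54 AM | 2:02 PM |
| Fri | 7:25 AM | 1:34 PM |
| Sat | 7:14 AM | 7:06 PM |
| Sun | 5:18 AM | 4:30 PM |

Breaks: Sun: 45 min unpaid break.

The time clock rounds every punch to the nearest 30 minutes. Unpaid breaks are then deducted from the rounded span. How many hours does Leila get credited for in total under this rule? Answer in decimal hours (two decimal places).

Thu: in 5:54 AM→6:00 AM, out 2:02 PM→2:00 PM; 8 h 0 min
Fri: in 7:25 AM→7:30 AM, out 1:34 PM→1:30 PM; 6 h 0 min
Sat: in 7:14 AM→7:00 AM, out 7:06 PM→7:00 PM; 12 h 0 min
Sun: in 5:18 AM→5:30 AM, out 4:30 PM→4:30 PM; 11 h 0 min − 45 min = 10 h 15 min
Total credited: 36 h 15 min.

36.25 hours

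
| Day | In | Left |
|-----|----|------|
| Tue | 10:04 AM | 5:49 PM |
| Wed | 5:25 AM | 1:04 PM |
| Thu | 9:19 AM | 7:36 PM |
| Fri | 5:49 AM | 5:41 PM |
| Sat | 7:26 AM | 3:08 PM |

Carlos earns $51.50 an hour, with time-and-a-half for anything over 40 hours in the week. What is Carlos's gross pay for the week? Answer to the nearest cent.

$2465.56

Tue: 10:04 AM–5:49 PM = 7 h 45 min
Wed: 5:25 AM–1:04 PM = 7 h 39 min
Thu: 9:19 AM–7:36 PM = 10 h 17 min
Fri: 5:49 AM–5:41 PM = 11 h 52 min
Sat: 7:26 AM–3:08 PM = 7 h 42 min
Total worked: 45 h 15 min = 2715 min.
Regular 40 h 0 min = 2400 min at $51.50/h; overtime 5 h 15 min = 315 min at $77.25/h.
Pay = (2400 × $51.50 + 315 × $77.25) ÷ 60 = $2465.56.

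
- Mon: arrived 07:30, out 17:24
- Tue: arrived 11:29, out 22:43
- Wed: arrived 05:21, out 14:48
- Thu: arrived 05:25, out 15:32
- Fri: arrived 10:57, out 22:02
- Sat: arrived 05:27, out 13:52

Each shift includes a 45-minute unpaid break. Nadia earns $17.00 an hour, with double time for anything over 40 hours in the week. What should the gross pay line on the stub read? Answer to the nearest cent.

Mon: 07:30–17:24 = 9 h 54 min; less 45 min break → 9 h 9 min
Tue: 11:29–22:43 = 11 h 14 min; less 45 min break → 10 h 29 min
Wed: 05:21–14:48 = 9 h 27 min; less 45 min break → 8 h 42 min
Thu: 05:25–15:32 = 10 h 7 min; less 45 min break → 9 h 22 min
Fri: 10:57–22:02 = 11 h 5 min; less 45 min break → 10 h 20 min
Sat: 05:27–13:52 = 8 h 25 min; less 45 min break → 7 h 40 min
Total worked: 55 h 42 min = 3342 min.
Regular 40 h 0 min = 2400 min at $17.00/h; overtime 15 h 42 min = 942 min at $34.00/h.
Pay = (2400 × $17.00 + 942 × $34.00) ÷ 60 = $1213.80.

$1213.80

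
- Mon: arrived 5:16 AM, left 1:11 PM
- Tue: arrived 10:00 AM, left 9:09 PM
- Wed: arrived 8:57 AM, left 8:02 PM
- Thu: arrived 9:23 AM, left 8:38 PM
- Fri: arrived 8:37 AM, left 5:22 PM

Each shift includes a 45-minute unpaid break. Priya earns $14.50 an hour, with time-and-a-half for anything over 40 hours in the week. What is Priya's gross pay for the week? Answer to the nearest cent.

Mon: 5:16 AM–1:11 PM = 7 h 55 min; less 45 min break → 7 h 10 min
Tue: 10:00 AM–9:09 PM = 11 h 9 min; less 45 min break → 10 h 24 min
Wed: 8:57 AM–8:02 PM = 11 h 5 min; less 45 min break → 10 h 20 min
Thu: 9:23 AM–8:38 PM = 11 h 15 min; less 45 min break → 10 h 30 min
Fri: 8:37 AM–5:22 PM = 8 h 45 min; less 45 min break → 8 h 0 min
Total worked: 46 h 24 min = 2784 min.
Regular 40 h 0 min = 2400 min at $14.50/h; overtime 6 h 24 min = 384 min at $21.75/h.
Pay = (2400 × $14.50 + 384 × $21.75) ÷ 60 = $719.20.

$719.20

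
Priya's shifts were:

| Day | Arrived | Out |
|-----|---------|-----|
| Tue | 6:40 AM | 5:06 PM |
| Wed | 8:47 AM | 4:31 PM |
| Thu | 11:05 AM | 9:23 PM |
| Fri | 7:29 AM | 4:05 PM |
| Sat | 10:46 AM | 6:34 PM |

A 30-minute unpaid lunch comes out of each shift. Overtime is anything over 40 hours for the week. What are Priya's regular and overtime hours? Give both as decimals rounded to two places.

Tue: 6:40 AM–5:06 PM = 10 h 26 min; less 30 min break → 9 h 56 min
Wed: 8:47 AM–4:31 PM = 7 h 44 min; less 30 min break → 7 h 14 min
Thu: 11:05 AM–9:23 PM = 10 h 18 min; less 30 min break → 9 h 48 min
Fri: 7:29 AM–4:05 PM = 8 h 36 min; less 30 min break → 8 h 6 min
Sat: 10:46 AM–6:34 PM = 7 h 48 min; less 30 min break → 7 h 18 min
Total worked: 42 h 22 min = 42.37 h.
Threshold 40 h → overtime 2 h 22 min, regular 40 h 0 min.

Regular 40.00 hours, overtime 2.37 hours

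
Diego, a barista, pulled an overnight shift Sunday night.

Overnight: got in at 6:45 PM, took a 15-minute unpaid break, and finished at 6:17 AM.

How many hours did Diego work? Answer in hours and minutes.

Overnight: 6:45 PM → midnight = 5 h 15 min; midnight → 6:17 AM = 6 h 17 min; span 11 h 32 min; less 15 min break → 11 h 17 min

11 h 17 min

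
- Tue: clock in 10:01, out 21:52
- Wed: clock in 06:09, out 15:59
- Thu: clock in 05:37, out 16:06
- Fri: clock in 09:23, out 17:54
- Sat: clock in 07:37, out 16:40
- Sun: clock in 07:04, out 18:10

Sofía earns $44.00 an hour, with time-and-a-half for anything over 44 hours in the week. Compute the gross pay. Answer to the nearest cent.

Tue: 10:01–21:52 = 11 h 51 min
Wed: 06:09–15:59 = 9 h 50 min
Thu: 05:37–16:06 = 10 h 29 min
Fri: 09:23–17:54 = 8 h 31 min
Sat: 07:37–16:40 = 9 h 3 min
Sun: 07:04–18:10 = 11 h 6 min
Total worked: 60 h 50 min = 3650 min.
Regular 44 h 0 min = 2640 min at $44.00/h; overtime 16 h 50 min = 1010 min at $66.00/h.
Pay = (2640 × $44.00 + 1010 × $66.00) ÷ 60 = $3047.00.

$3047.00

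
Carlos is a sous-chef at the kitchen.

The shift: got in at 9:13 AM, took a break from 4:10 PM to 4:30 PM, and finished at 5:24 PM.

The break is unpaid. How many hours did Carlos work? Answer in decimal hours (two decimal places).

7.85 hours

The shift: 9:13 AM–5:24 PM = 8 h 11 min; less 20 min break → 7 h 51 min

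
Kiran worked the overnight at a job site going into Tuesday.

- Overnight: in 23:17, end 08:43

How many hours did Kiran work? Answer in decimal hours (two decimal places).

Overnight: 23:17 → midnight = 0 h 43 min; midnight → 08:43 = 8 h 43 min; span 9 h 26 min

9.43 hours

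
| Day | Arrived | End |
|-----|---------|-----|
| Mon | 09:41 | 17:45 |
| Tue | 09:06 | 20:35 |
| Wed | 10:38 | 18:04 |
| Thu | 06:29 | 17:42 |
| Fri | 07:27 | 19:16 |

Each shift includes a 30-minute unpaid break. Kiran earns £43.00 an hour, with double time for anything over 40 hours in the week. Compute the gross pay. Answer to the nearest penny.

Mon: 09:41–17:45 = 8 h 4 min; less 30 min break → 7 h 34 min
Tue: 09:06–20:35 = 11 h 29 min; less 30 min break → 10 h 59 min
Wed: 10:38–18:04 = 7 h 26 min; less 30 min break → 6 h 56 min
Thu: 06:29–17:42 = 11 h 13 min; less 30 min break → 10 h 43 min
Fri: 07:27–19:16 = 11 h 49 min; less 30 min break → 11 h 19 min
Total worked: 47 h 31 min = 2851 min.
Regular 40 h 0 min = 2400 min at £43.00/h; overtime 7 h 31 min = 451 min at £86.00/h.
Pay = (2400 × £43.00 + 451 × £86.00) ÷ 60 = £2366.43.

£2366.43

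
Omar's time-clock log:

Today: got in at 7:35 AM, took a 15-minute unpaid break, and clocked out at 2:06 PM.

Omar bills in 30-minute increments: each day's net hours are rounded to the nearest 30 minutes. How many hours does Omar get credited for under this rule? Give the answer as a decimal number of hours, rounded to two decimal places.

Today: 7:35 AM–2:06 PM = 6 h 31 min − 15 min = 6 h 16 min → rounds to 6 h 30 min

6.50 hours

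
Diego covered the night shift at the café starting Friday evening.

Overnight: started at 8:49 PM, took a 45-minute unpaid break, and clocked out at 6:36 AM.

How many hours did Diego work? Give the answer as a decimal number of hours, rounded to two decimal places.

9.03 hours

Overnight: 8:49 PM → midnight = 3 h 11 min; midnight → 6:36 AM = 6 h 36 min; span 9 h 47 min; less 45 min break → 9 h 2 min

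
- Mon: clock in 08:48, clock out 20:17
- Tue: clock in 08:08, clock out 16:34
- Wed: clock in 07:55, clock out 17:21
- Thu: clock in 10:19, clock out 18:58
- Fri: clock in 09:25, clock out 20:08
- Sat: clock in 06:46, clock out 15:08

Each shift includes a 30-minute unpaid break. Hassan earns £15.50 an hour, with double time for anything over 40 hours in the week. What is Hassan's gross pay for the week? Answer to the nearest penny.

£1056.58

Mon: 08:48–20:17 = 11 h 29 min; less 30 min break → 10 h 59 min
Tue: 08:08–16:34 = 8 h 26 min; less 30 min break → 7 h 56 min
Wed: 07:55–17:21 = 9 h 26 min; less 30 min break → 8 h 56 min
Thu: 10:19–18:58 = 8 h 39 min; less 30 min break → 8 h 9 min
Fri: 09:25–20:08 = 10 h 43 min; less 30 min break → 10 h 13 min
Sat: 06:46–15:08 = 8 h 22 min; less 30 min break → 7 h 52 min
Total worked: 54 h 5 min = 3245 min.
Regular 40 h 0 min = 2400 min at £15.50/h; overtime 14 h 5 min = 845 min at £31.00/h.
Pay = (2400 × £15.50 + 845 × £31.00) ÷ 60 = £1056.58.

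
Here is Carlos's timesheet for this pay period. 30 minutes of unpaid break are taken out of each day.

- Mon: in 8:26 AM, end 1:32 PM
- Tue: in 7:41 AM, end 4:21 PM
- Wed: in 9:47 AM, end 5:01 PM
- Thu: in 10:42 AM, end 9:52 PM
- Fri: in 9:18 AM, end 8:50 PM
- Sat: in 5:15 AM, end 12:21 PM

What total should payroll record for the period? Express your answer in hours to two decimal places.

Mon: 8:26 AM–1:32 PM = 5 h 6 min; less 30 min break → 4 h 36 min
Tue: 7:41 AM–4:21 PM = 8 h 40 min; less 30 min break → 8 h 10 min
Wed: 9:47 AM–5:01 PM = 7 h 14 min; less 30 min break → 6 h 44 min
Thu: 10:42 AM–9:52 PM = 11 h 10 min; less 30 min break → 10 h 40 min
Fri: 9:18 AM–8:50 PM = 11 h 32 min; less 30 min break → 11 h 2 min
Sat: 5:15 AM–12:21 PM = 7 h 6 min; less 30 min break → 6 h 36 min
Total: 4 h 36 min + 8 h 10 min + 6 h 44 min + 10 h 40 min + 11 h 2 min + 6 h 36 min = 47 h 48 min.

47.80 hours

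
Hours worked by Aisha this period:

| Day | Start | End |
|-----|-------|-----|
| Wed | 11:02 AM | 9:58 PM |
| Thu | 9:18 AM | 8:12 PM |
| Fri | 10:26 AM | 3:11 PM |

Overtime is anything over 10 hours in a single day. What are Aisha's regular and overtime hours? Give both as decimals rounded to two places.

Wed: 11:02 AM–9:58 PM = 10 h 56 min
Thu: 9:18 AM–8:12 PM = 10 h 54 min
Fri: 10:26 AM–3:11 PM = 4 h 45 min
Wed reg 10 h 0 min / OT 0 h 56 min; Thu reg 10 h 0 min / OT 0 h 54 min; Fri reg 4 h 45 min / OT 0 h 0 min.
Totals: regular 24 h 45 min, overtime 1 h 50 min.

Regular 24.75 hours, overtime 1.83 hours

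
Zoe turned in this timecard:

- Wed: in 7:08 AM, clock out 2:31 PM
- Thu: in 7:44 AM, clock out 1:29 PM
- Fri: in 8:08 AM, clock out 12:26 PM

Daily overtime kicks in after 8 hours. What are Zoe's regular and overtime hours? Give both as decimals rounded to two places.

Wed: 7:08 AM–2:31 PM = 7 h 23 min
Thu: 7:44 AM–1:29 PM = 5 h 45 min
Fri: 8:08 AM–12:26 PM = 4 h 18 min
Wed reg 7 h 23 min / OT 0 h 0 min; Thu reg 5 h 45 min / OT 0 h 0 min; Fri reg 4 h 18 min / OT 0 h 0 min.
Totals: regular 17 h 26 min, overtime 0 h 0 min.

Regular 17.43 hours, overtime 0.00 hours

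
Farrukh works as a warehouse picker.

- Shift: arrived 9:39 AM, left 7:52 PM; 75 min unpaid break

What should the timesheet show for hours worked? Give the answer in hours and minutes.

Shift: 9:39 AM–7:52 PM = 10 h 13 min; less 75 min break → 8 h 58 min

8 h 58 min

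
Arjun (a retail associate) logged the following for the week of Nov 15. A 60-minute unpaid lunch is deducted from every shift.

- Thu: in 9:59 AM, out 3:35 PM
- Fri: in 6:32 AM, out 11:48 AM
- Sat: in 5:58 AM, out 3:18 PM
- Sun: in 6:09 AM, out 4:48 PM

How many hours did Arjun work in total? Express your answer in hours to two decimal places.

Thu: 9:59 AM–3:35 PM = 5 h 36 min; less 60 min break → 4 h 36 min
Fri: 6:32 AM–11:48 AM = 5 h 16 min; less 60 min break → 4 h 16 min
Sat: 5:58 AM–3:18 PM = 9 h 20 min; less 60 min break → 8 h 20 min
Sun: 6:09 AM–4:48 PM = 10 h 39 min; less 60 min break → 9 h 39 min
Total: 4 h 36 min + 4 h 16 min + 8 h 20 min + 9 h 39 min = 26 h 51 min.

26.85 hours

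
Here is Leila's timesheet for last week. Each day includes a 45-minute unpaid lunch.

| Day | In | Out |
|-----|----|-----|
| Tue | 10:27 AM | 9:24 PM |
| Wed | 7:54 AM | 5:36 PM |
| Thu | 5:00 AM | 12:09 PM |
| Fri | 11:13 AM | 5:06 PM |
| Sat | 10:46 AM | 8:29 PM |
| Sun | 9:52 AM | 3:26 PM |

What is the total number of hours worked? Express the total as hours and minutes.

44 h 28 min

Tue: 10:27 AM–9:24 PM = 10 h 57 min; less 45 min break → 10 h 12 min
Wed: 7:54 AM–5:36 PM = 9 h 42 min; less 45 min break → 8 h 57 min
Thu: 5:00 AM–12:09 PM = 7 h 9 min; less 45 min break → 6 h 24 min
Fri: 11:13 AM–5:06 PM = 5 h 53 min; less 45 min break → 5 h 8 min
Sat: 10:46 AM–8:29 PM = 9 h 43 min; less 45 min break → 8 h 58 min
Sun: 9:52 AM–3:26 PM = 5 h 34 min; less 45 min break → 4 h 49 min
Total: 10 h 12 min + 8 h 57 min + 6 h 24 min + 5 h 8 min + 8 h 58 min + 4 h 49 min = 44 h 28 min.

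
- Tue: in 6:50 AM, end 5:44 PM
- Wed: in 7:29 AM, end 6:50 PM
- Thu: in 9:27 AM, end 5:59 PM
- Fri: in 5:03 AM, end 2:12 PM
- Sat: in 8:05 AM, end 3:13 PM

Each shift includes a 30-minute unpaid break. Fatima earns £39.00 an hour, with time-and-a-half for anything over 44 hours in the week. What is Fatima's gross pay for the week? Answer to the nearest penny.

Tue: 6:50 AM–5:44 PM = 10 h 54 min; less 30 min break → 10 h 24 min
Wed: 7:29 AM–6:50 PM = 11 h 21 min; less 30 min break → 10 h 51 min
Thu: 9:27 AM–5:59 PM = 8 h 32 min; less 30 min break → 8 h 2 min
Fri: 5:03 AM–2:12 PM = 9 h 9 min; less 30 min break → 8 h 39 min
Sat: 8:05 AM–3:13 PM = 7 h 8 min; less 30 min break → 6 h 38 min
Total worked: 44 h 34 min = 2674 min.
Regular 44 h 0 min = 2640 min at £39.00/h; overtime 0 h 34 min = 34 min at £58.50/h.
Pay = (2640 × £39.00 + 34 × £58.50) ÷ 60 = £1749.15.

£1749.15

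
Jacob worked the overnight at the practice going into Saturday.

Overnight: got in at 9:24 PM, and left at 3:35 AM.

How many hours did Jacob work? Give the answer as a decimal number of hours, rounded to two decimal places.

6.18 hours

Overnight: 9:24 PM → midnight = 2 h 36 min; midnight → 3:35 AM = 3 h 35 min; span 6 h 11 min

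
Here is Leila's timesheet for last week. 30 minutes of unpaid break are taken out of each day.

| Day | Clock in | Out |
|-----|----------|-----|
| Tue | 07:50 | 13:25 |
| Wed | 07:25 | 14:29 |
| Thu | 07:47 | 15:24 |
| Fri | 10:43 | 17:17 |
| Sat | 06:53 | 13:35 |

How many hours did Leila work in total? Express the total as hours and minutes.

31 h 2 min

Tue: 07:50–13:25 = 5 h 35 min; less 30 min break → 5 h 5 min
Wed: 07:25–14:29 = 7 h 4 min; less 30 min break → 6 h 34 min
Thu: 07:47–15:24 = 7 h 37 min; less 30 min break → 7 h 7 min
Fri: 10:43–17:17 = 6 h 34 min; less 30 min break → 6 h 4 min
Sat: 06:53–13:35 = 6 h 42 min; less 30 min break → 6 h 12 min
Total: 5 h 5 min + 6 h 34 min + 7 h 7 min + 6 h 4 min + 6 h 12 min = 31 h 2 min.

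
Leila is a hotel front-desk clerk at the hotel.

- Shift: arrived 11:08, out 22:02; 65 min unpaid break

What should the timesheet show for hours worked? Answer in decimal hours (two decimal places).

Shift: 11:08–22:02 = 10 h 54 min; less 65 min break → 9 h 49 min

9.82 hours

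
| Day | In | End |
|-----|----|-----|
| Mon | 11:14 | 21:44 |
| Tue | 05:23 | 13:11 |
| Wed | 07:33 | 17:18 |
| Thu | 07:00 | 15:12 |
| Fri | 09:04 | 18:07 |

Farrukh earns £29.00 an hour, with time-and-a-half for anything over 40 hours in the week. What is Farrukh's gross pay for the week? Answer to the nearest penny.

Mon: 11:14–21:44 = 10 h 30 min
Tue: 05:23–13:11 = 7 h 48 min
Wed: 07:33–17:18 = 9 h 45 min
Thu: 07:00–15:12 = 8 h 12 min
Fri: 09:04–18:07 = 9 h 3 min
Total worked: 45 h 18 min = 2718 min.
Regular 40 h 0 min = 2400 min at £29.00/h; overtime 5 h 18 min = 318 min at £43.50/h.
Pay = (2400 × £29.00 + 318 × £43.50) ÷ 60 = £1390.55.

£1390.55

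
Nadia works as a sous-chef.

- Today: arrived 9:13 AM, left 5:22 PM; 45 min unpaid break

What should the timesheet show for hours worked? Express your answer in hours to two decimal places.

Today: 9:13 AM–5:22 PM = 8 h 9 min; less 45 min break → 7 h 24 min

7.40 hours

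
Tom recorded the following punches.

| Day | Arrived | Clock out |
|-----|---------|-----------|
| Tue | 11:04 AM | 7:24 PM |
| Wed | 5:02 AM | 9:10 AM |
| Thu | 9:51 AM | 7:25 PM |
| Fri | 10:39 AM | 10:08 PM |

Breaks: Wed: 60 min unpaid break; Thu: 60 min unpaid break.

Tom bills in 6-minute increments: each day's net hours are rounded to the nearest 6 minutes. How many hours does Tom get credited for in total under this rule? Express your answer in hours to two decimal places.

31.50 hours

Tue: 11:04 AM–7:24 PM = 8 h 20 min → rounds to 8 h 18 min
Wed: 5:02 AM–9:10 AM = 4 h 8 min − 60 min = 3 h 8 min → rounds to 3 h 6 min
Thu: 9:51 AM–7:25 PM = 9 h 34 min − 60 min = 8 h 34 min → rounds to 8 h 36 min
Fri: 10:39 AM–10:08 PM = 11 h 29 min → rounds to 11 h 30 min
Total credited: 31 h 30 min.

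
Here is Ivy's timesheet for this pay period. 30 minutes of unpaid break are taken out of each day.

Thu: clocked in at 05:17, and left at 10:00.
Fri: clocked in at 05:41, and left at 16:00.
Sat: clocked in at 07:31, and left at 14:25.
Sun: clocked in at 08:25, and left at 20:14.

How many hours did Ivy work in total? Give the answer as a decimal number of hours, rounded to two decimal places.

Thu: 05:17–10:00 = 4 h 43 min; less 30 min break → 4 h 13 min
Fri: 05:41–16:00 = 10 h 19 min; less 30 min break → 9 h 49 min
Sat: 07:31–14:25 = 6 h 54 min; less 30 min break → 6 h 24 min
Sun: 08:25–20:14 = 11 h 49 min; less 30 min break → 11 h 19 min
Total: 4 h 13 min + 9 h 49 min + 6 h 24 min + 11 h 19 min = 31 h 45 min.

31.75 hours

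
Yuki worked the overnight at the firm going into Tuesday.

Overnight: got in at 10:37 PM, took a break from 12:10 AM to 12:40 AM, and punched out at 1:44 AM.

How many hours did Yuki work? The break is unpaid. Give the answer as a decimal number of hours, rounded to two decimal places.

2.62 hours

Overnight: 10:37 PM → midnight = 1 h 23 min; midnight → 1:44 AM = 1 h 44 min; span 3 h 7 min; less 30 min break → 2 h 37 min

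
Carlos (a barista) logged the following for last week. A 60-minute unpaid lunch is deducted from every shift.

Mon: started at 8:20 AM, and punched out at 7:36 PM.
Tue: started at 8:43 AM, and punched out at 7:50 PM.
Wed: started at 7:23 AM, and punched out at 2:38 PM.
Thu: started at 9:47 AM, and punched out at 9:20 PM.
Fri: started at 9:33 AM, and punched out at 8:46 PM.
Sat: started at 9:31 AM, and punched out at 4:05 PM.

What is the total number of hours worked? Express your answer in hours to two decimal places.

52.97 hours

Mon: 8:20 AM–7:36 PM = 11 h 16 min; less 60 min break → 10 h 16 min
Tue: 8:43 AM–7:50 PM = 11 h 7 min; less 60 min break → 10 h 7 min
Wed: 7:23 AM–2:38 PM = 7 h 15 min; less 60 min break → 6 h 15 min
Thu: 9:47 AM–9:20 PM = 11 h 33 min; less 60 min break → 10 h 33 min
Fri: 9:33 AM–8:46 PM = 11 h 13 min; less 60 min break → 10 h 13 min
Sat: 9:31 AM–4:05 PM = 6 h 34 min; less 60 min break → 5 h 34 min
Total: 10 h 16 min + 10 h 7 min + 6 h 15 min + 10 h 33 min + 10 h 13 min + 5 h 34 min = 52 h 58 min.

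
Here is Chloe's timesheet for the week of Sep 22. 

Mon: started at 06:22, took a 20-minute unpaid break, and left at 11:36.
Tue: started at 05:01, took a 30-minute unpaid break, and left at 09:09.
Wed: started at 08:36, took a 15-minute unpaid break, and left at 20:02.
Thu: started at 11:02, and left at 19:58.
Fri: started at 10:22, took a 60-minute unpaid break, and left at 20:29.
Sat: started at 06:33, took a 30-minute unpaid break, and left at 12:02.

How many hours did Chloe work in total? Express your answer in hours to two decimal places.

42.75 hours

Mon: 06:22–11:36 = 5 h 14 min; less 20 min break → 4 h 54 min
Tue: 05:01–09:09 = 4 h 8 min; less 30 min break → 3 h 38 min
Wed: 08:36–20:02 = 11 h 26 min; less 15 min break → 11 h 11 min
Thu: 11:02–19:58 = 8 h 56 min
Fri: 10:22–20:29 = 10 h 7 min; less 60 min break → 9 h 7 min
Sat: 06:33–12:02 = 5 h 29 min; less 30 min break → 4 h 59 min
Total: 4 h 54 min + 3 h 38 min + 11 h 11 min + 8 h 56 min + 9 h 7 min + 4 h 59 min = 42 h 45 min.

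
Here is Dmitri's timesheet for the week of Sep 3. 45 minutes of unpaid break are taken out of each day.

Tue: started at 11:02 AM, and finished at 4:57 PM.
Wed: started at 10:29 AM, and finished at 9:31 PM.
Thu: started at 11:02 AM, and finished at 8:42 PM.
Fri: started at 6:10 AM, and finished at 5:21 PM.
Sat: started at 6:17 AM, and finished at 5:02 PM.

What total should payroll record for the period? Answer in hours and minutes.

Tue: 11:02 AM–4:57 PM = 5 h 55 min; less 45 min break → 5 h 10 min
Wed: 10:29 AM–9:31 PM = 11 h 2 min; less 45 min break → 10 h 17 min
Thu: 11:02 AM–8:42 PM = 9 h 40 min; less 45 min break → 8 h 55 min
Fri: 6:10 AM–5:21 PM = 11 h 11 min; less 45 min break → 10 h 26 min
Sat: 6:17 AM–5:02 PM = 10 h 45 min; less 45 min break → 10 h 0 min
Total: 5 h 10 min + 10 h 17 min + 8 h 55 min + 10 h 26 min + 10 h 0 min = 44 h 48 min.

44 h 48 min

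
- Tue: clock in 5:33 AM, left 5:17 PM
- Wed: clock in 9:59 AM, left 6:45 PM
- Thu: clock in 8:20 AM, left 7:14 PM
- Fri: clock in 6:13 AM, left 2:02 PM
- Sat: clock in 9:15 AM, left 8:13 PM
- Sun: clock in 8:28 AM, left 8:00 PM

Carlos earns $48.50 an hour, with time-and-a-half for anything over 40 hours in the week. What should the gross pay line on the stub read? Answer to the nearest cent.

$3519.89

Tue: 5:33 AM–5:17 PM = 11 h 44 min
Wed: 9:59 AM–6:45 PM = 8 h 46 min
Thu: 8:20 AM–7:14 PM = 10 h 54 min
Fri: 6:13 AM–2:02 PM = 7 h 49 min
Sat: 9:15 AM–8:13 PM = 10 h 58 min
Sun: 8:28 AM–8:00 PM = 11 h 32 min
Total worked: 61 h 43 min = 3703 min.
Regular 40 h 0 min = 2400 min at $48.50/h; overtime 21 h 43 min = 1303 min at $72.75/h.
Pay = (2400 × $48.50 + 1303 × $72.75) ÷ 60 = $3519.89.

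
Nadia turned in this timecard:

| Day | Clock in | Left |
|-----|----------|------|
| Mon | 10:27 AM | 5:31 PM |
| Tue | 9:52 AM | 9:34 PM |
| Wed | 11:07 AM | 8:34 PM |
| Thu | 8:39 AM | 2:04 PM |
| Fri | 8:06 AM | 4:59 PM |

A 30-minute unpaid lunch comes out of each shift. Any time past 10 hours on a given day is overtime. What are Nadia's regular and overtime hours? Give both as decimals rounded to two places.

Mon: 10:27 AM–5:31 PM = 7 h 4 min; less 30 min break → 6 h 34 min
Tue: 9:52 AM–9:34 PM = 11 h 42 min; less 30 min break → 11 h 12 min
Wed: 11:07 AM–8:34 PM = 9 h 27 min; less 30 min break → 8 h 57 min
Thu: 8:39 AM–2:04 PM = 5 h 25 min; less 30 min break → 4 h 55 min
Fri: 8:06 AM–4:59 PM = 8 h 53 min; less 30 min break → 8 h 23 min
Mon reg 6 h 34 min / OT 0 h 0 min; Tue reg 10 h 0 min / OT 1 h 12 min; Wed reg 8 h 57 min / OT 0 h 0 min; Thu reg 4 h 55 min / OT 0 h 0 min; Fri reg 8 h 23 min / OT 0 h 0 min.
Totals: regular 38 h 49 min, overtime 1 h 12 min.

Regular 38.82 hours, overtime 1.20 hours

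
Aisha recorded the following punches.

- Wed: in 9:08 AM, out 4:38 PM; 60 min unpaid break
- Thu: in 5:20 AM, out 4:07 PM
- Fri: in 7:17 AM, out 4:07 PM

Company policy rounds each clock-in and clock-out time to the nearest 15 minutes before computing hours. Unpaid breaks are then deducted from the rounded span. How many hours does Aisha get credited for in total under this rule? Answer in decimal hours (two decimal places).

Wed: in 9:08 AM→9:15 AM, out 4:38 PM→4:45 PM; 7 h 30 min − 60 min = 6 h 30 min
Thu: in 5:20 AM→5:15 AM, out 4:07 PM→4:00 PM; 10 h 45 min
Fri: in 7:17 AM→7:15 AM, out 4:07 PM→4:00 PM; 8 h 45 min
Total credited: 26 h 0 min.

26.00 hours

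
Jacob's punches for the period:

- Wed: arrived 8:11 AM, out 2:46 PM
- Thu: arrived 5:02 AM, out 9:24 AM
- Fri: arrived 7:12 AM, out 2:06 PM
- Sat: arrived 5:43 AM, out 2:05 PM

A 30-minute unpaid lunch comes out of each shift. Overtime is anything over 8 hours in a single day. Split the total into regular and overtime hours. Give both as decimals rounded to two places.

Regular 24.22 hours, overtime 0.00 hours

Wed: 8:11 AM–2:46 PM = 6 h 35 min; less 30 min break → 6 h 5 min
Thu: 5:02 AM–9:24 AM = 4 h 22 min; less 30 min break → 3 h 52 min
Fri: 7:12 AM–2:06 PM = 6 h 54 min; less 30 min break → 6 h 24 min
Sat: 5:43 AM–2:05 PM = 8 h 22 min; less 30 min break → 7 h 52 min
Wed reg 6 h 5 min / OT 0 h 0 min; Thu reg 3 h 52 min / OT 0 h 0 min; Fri reg 6 h 24 min / OT 0 h 0 min; Sat reg 7 h 52 min / OT 0 h 0 min.
Totals: regular 24 h 13 min, overtime 0 h 0 min.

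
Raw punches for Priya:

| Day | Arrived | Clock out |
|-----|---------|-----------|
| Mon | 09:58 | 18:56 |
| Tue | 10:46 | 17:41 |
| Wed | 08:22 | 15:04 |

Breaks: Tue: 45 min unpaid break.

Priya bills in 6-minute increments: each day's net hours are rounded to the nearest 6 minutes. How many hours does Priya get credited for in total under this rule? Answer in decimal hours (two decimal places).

21.90 hours

Mon: 09:58–18:56 = 8 h 58 min → rounds to 9 h 0 min
Tue: 10:46–17:41 = 6 h 55 min − 45 min = 6 h 10 min → rounds to 6 h 12 min
Wed: 08:22–15:04 = 6 h 42 min → rounds to 6 h 42 min
Total credited: 21 h 54 min.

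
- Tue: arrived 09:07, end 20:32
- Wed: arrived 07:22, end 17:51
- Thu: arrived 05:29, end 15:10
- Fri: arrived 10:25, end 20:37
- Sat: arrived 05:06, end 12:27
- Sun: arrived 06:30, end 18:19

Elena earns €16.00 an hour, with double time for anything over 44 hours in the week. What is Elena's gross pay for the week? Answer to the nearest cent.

€1246.40

Tue: 09:07–20:32 = 11 h 25 min
Wed: 07:22–17:51 = 10 h 29 min
Thu: 05:29–15:10 = 9 h 41 min
Fri: 10:25–20:37 = 10 h 12 min
Sat: 05:06–12:27 = 7 h 21 min
Sun: 06:30–18:19 = 11 h 49 min
Total worked: 60 h 57 min = 3657 min.
Regular 44 h 0 min = 2640 min at €16.00/h; overtime 16 h 57 min = 1017 min at €32.00/h.
Pay = (2640 × €16.00 + 1017 × €32.00) ÷ 60 = €1246.40.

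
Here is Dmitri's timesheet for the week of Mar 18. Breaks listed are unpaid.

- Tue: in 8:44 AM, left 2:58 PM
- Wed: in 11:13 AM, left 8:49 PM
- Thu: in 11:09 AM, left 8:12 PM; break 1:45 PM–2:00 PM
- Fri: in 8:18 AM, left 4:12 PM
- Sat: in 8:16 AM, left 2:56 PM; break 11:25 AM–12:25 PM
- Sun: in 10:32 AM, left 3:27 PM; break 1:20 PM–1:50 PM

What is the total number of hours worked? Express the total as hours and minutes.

42 h 37 min

Tue: 8:44 AM–2:58 PM = 6 h 14 min
Wed: 11:13 AM–8:49 PM = 9 h 36 min
Thu: 11:09 AM–8:12 PM = 9 h 3 min; less 15 min break → 8 h 48 min
Fri: 8:18 AM–4:12 PM = 7 h 54 min
Sat: 8:16 AM–2:56 PM = 6 h 40 min; less 60 min break → 5 h 40 min
Sun: 10:32 AM–3:27 PM = 4 h 55 min; less 30 min break → 4 h 25 min
Total: 6 h 14 min + 9 h 36 min + 8 h 48 min + 7 h 54 min + 5 h 40 min + 4 h 25 min = 42 h 37 min.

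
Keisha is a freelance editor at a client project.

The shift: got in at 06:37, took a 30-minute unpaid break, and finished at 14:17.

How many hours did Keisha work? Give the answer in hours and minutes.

7 h 10 min

The shift: 06:37–14:17 = 7 h 40 min; less 30 min break → 7 h 10 min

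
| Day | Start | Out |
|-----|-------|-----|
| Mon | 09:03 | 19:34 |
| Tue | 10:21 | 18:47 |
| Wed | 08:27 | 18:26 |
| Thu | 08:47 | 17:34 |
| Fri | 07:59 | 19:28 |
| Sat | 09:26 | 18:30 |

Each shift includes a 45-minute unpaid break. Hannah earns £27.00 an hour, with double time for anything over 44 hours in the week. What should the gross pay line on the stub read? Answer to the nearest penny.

£1715.40

Mon: 09:03–19:34 = 10 h 31 min; less 45 min break → 9 h 46 min
Tue: 10:21–18:47 = 8 h 26 min; less 45 min break → 7 h 41 min
Wed: 08:27–18:26 = 9 h 59 min; less 45 min break → 9 h 14 min
Thu: 08:47–17:34 = 8 h 47 min; less 45 min break → 8 h 2 min
Fri: 07:59–19:28 = 11 h 29 min; less 45 min break → 10 h 44 min
Sat: 09:26–18:30 = 9 h 4 min; less 45 min break → 8 h 19 min
Total worked: 53 h 46 min = 3226 min.
Regular 44 h 0 min = 2640 min at £27.00/h; overtime 9 h 46 min = 586 min at £54.00/h.
Pay = (2640 × £27.00 + 586 × £54.00) ÷ 60 = £1715.40.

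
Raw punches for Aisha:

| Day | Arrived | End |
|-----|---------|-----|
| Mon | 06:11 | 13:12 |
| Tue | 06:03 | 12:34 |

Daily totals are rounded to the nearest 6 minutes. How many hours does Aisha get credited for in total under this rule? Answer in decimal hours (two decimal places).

13.50 hours

Mon: 06:11–13:12 = 7 h 1 min → rounds to 7 h 0 min
Tue: 06:03–12:34 = 6 h 31 min → rounds to 6 h 30 min
Total credited: 13 h 30 min.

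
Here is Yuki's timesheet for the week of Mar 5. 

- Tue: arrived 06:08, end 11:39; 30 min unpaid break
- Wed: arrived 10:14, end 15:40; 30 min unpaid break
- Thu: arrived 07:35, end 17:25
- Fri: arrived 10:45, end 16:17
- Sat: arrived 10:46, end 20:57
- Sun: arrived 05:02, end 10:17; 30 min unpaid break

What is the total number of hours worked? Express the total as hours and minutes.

Tue: 06:08–11:39 = 5 h 31 min; less 30 min break → 5 h 1 min
Wed: 10:14–15:40 = 5 h 26 min; less 30 min break → 4 h 56 min
Thu: 07:35–17:25 = 9 h 50 min
Fri: 10:45–16:17 = 5 h 32 min
Sat: 10:46–20:57 = 10 h 11 min
Sun: 05:02–10:17 = 5 h 15 min; less 30 min break → 4 h 45 min
Total: 5 h 1 min + 4 h 56 min + 9 h 50 min + 5 h 32 min + 10 h 11 min + 4 h 45 min = 40 h 15 min.

40 h 15 min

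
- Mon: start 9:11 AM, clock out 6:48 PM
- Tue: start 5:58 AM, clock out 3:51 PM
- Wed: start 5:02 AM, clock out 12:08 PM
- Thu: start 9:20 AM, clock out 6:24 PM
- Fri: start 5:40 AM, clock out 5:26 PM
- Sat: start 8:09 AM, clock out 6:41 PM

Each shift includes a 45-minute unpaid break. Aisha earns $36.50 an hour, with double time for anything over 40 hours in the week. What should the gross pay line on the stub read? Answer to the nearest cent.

Mon: 9:11 AM–6:48 PM = 9 h 37 min; less 45 min break → 8 h 52 min
Tue: 5:58 AM–3:51 PM = 9 h 53 min; less 45 min break → 9 h 8 min
Wed: 5:02 AM–12:08 PM = 7 h 6 min; less 45 min break → 6 h 21 min
Thu: 9:20 AM–6:24 PM = 9 h 4 min; less 45 min break → 8 h 19 min
Fri: 5:40 AM–5:26 PM = 11 h 46 min; less 45 min break → 11 h 1 min
Sat: 8:09 AM–6:41 PM = 10 h 32 min; less 45 min break → 9 h 47 min
Total worked: 53 h 28 min = 3208 min.
Regular 40 h 0 min = 2400 min at $36.50/h; overtime 13 h 28 min = 808 min at $73.00/h.
Pay = (2400 × $36.50 + 808 × $73.00) ÷ 60 = $2443.07.

$2443.07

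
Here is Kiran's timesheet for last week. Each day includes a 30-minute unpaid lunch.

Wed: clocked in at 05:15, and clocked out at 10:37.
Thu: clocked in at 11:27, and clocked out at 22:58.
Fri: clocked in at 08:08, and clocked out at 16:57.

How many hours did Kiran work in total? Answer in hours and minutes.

Wed: 05:15–10:37 = 5 h 22 min; less 30 min break → 4 h 52 min
Thu: 11:27–22:58 = 11 h 31 min; less 30 min break → 11 h 1 min
Fri: 08:08–16:57 = 8 h 49 min; less 30 min break → 8 h 19 min
Total: 4 h 52 min + 11 h 1 min + 8 h 19 min = 24 h 12 min.

24 h 12 min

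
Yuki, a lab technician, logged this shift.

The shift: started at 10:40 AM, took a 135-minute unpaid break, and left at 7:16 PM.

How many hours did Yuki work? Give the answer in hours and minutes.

The shift: 10:40 AM–7:16 PM = 8 h 36 min; less 135 min break → 6 h 21 min

6 h 21 min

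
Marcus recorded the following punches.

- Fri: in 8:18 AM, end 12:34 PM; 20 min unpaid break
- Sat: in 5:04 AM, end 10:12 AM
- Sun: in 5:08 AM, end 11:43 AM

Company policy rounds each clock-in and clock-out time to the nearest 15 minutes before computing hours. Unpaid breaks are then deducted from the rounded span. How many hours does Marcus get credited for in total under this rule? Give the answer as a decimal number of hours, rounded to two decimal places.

Fri: in 8:18 AM→8:15 AM, out 12:34 PM→12:30 PM; 4 h 15 min − 20 min = 3 h 55 min
Sat: in 5:04 AM→5:00 AM, out 10:12 AM→10:15 AM; 5 h 15 min
Sun: in 5:08 AM→5:15 AM, out 11:43 AM→11:45 AM; 6 h 30 min
Total credited: 15 h 40 min.

15.67 hours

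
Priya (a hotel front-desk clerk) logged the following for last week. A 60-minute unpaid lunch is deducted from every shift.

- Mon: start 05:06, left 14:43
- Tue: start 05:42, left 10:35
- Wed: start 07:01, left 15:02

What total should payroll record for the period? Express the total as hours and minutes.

Mon: 05:06–14:43 = 9 h 37 min; less 60 min break → 8 h 37 min
Tue: 05:42–10:35 = 4 h 53 min; less 60 min break → 3 h 53 min
Wed: 07:01–15:02 = 8 h 1 min; less 60 min break → 7 h 1 min
Total: 8 h 37 min + 3 h 53 min + 7 h 1 min = 19 h 31 min.

19 h 31 min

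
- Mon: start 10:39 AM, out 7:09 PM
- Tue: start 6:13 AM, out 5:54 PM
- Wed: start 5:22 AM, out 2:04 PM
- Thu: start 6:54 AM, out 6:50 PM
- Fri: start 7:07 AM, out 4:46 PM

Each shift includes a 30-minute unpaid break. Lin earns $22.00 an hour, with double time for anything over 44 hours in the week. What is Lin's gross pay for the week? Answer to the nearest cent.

$1142.53

Mon: 10:39 AM–7:09 PM = 8 h 30 min; less 30 min break → 8 h 0 min
Tue: 6:13 AM–5:54 PM = 11 h 41 min; less 30 min break → 11 h 11 min
Wed: 5:22 AM–2:04 PM = 8 h 42 min; less 30 min break → 8 h 12 min
Thu: 6:54 AM–6:50 PM = 11 h 56 min; less 30 min break → 11 h 26 min
Fri: 7:07 AM–4:46 PM = 9 h 39 min; less 30 min break → 9 h 9 min
Total worked: 47 h 58 min = 2878 min.
Regular 44 h 0 min = 2640 min at $22.00/h; overtime 3 h 58 min = 238 min at $44.00/h.
Pay = (2640 × $22.00 + 238 × $44.00) ÷ 60 = $1142.53.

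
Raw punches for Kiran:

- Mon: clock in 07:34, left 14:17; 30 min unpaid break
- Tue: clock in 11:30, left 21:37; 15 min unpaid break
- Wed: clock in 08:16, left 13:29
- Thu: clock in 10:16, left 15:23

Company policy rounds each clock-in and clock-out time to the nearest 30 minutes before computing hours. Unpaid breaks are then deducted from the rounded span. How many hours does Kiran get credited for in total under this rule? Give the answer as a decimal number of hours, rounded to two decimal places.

Mon: in 07:34→07:30, out 14:17→14:30; 7 h 0 min − 30 min = 6 h 30 min
Tue: in 11:30→11:30, out 21:37→21:30; 10 h 0 min − 15 min = 9 h 45 min
Wed: in 08:16→08:30, out 13:29→13:30; 5 h 0 min
Thu: in 10:16→10:30, out 15:23→15:30; 5 h 0 min
Total credited: 26 h 15 min.

26.25 hours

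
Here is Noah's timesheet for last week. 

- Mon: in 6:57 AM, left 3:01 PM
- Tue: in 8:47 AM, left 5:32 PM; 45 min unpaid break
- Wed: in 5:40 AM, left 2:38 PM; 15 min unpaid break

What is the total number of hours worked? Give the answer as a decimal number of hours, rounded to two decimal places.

Mon: 6:57 AM–3:01 PM = 8 h 4 min
Tue: 8:47 AM–5:32 PM = 8 h 45 min; less 45 min break → 8 h 0 min
Wed: 5:40 AM–2:38 PM = 8 h 58 min; less 15 min break → 8 h 43 min
Total: 8 h 4 min + 8 h 0 min + 8 h 43 min = 24 h 47 min.

24.78 hours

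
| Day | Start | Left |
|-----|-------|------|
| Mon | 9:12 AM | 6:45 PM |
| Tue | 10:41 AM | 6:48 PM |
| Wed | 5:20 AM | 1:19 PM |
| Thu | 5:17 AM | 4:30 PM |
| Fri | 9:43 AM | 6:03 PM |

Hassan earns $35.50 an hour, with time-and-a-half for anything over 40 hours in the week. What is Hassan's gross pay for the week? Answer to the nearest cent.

Mon: 9:12 AM–6:45 PM = 9 h 33 min
Tue: 10:41 AM–6:48 PM = 8 h 7 min
Wed: 5:20 AM–1:19 PM = 7 h 59 min
Thu: 5:17 AM–4:30 PM = 11 h 13 min
Fri: 9:43 AM–6:03 PM = 8 h 20 min
Total worked: 45 h 12 min = 2712 min.
Regular 40 h 0 min = 2400 min at $35.50/h; overtime 5 h 12 min = 312 min at $53.25/h.
Pay = (2400 × $35.50 + 312 × $53.25) ÷ 60 = $1696.90.

$1696.90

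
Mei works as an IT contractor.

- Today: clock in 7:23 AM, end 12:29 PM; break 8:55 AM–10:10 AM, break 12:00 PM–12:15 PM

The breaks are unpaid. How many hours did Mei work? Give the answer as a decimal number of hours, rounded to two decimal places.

3.60 hours

Today: 7:23 AM–12:29 PM = 5 h 6 min; less 90 min break → 3 h 36 min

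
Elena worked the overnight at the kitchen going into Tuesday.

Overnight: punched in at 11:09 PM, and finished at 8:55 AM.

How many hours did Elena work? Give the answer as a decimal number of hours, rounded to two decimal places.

9.77 hours

Overnight: 11:09 PM → midnight = 0 h 51 min; midnight → 8:55 AM = 8 h 55 min; span 9 h 46 min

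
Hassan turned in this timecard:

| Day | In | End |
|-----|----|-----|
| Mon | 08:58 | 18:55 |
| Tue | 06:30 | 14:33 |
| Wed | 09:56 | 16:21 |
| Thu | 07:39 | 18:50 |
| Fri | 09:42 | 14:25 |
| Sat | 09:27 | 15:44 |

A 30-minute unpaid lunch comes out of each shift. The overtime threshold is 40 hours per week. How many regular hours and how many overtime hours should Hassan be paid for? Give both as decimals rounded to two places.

Mon: 08:58–18:55 = 9 h 57 min; less 30 min break → 9 h 27 min
Tue: 06:30–14:33 = 8 h 3 min; less 30 min break → 7 h 33 min
Wed: 09:56–16:21 = 6 h 25 min; less 30 min break → 5 h 55 min
Thu: 07:39–18:50 = 11 h 11 min; less 30 min break → 10 h 41 min
Fri: 09:42–14:25 = 4 h 43 min; less 30 min break → 4 h 13 min
Sat: 09:27–15:44 = 6 h 17 min; less 30 min break → 5 h 47 min
Total worked: 43 h 36 min = 43.60 h.
Threshold 40 h → overtime 3 h 36 min, regular 40 h 0 min.

Regular 40.00 hours, overtime 3.60 hours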